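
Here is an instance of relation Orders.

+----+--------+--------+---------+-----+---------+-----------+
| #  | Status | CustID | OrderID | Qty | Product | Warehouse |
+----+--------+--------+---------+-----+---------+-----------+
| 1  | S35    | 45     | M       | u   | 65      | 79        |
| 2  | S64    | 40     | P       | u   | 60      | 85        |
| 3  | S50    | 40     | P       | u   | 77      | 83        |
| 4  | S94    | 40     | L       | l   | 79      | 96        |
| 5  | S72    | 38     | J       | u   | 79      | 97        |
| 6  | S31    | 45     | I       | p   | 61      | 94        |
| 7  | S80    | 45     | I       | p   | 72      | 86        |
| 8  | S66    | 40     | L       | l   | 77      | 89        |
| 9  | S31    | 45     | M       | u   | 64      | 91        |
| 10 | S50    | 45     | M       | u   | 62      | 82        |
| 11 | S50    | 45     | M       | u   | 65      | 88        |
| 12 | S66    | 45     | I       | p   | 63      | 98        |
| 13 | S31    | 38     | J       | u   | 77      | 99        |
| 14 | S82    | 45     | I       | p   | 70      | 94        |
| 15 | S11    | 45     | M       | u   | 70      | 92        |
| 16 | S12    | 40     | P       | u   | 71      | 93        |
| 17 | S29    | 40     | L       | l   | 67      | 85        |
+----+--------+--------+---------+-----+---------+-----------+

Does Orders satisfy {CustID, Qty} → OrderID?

(CustID=45, Qty=u): rows 1, 9, 10, 11, 15 → OrderID = M, M, M, M, M ✓
(CustID=40, Qty=u): rows 2, 3, 16 → OrderID = P, P, P ✓
(CustID=40, Qty=l): rows 4, 8, 17 → OrderID = L, L, L ✓
(CustID=38, Qty=u): rows 5, 13 → OrderID = J, J ✓
(CustID=45, Qty=p): rows 6, 7, 12, 14 → OrderID = I, I, I, I ✓
Every {CustID, Qty} value is associated with a single OrderID value, so {CustID, Qty} → OrderID holds.

Yes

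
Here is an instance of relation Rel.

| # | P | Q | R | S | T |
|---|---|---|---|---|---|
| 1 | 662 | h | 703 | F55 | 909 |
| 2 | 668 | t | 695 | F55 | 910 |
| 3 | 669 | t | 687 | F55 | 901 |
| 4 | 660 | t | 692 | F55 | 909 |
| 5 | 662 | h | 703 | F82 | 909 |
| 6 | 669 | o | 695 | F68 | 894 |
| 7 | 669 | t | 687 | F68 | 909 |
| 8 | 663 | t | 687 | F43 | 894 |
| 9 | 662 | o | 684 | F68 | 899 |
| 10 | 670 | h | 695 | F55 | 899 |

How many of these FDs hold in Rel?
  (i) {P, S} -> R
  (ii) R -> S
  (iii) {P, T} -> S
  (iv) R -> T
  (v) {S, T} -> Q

0

(i) {P, S} -> R: (P=669, S=F68): rows 6, 7 → R takes values {695, 687} — violation — fails.
(ii) R -> S: R=703: rows 1, 5 → S takes values {F55, F82} — violation; R=695: rows 2, 6, 10 → S takes values {F55, F68} — violation; R=687: rows 3, 7, 8 → S takes values {F55, F68, F43} — violation — fails.
(iii) {P, T} -> S: (P=662, T=909): rows 1, 5 → S takes values {F55, F82} — violation — fails.
(iv) R -> T: R=695: rows 2, 6, 10 → T takes values {910, 894, 899} — violation; R=687: rows 3, 7, 8 → T takes values {901, 909, 894} — violation — fails.
(v) {S, T} -> Q: (S=F55, T=909): rows 1, 4 → Q takes values {h, t} — violation — fails.
None of the 5 dependencies hold.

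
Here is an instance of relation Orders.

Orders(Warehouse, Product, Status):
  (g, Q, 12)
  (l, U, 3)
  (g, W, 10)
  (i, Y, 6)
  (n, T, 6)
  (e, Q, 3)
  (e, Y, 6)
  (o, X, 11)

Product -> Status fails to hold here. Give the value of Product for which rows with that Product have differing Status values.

Q

Product=Q: 2 rows → Status takes values {12, 3} — violation
Product=U: 1 row → Status = 3 ✓
Product=W: 1 row → Status = 10 ✓
Product=Y: 2 rows → Status = 6, 6 ✓
Product=T: 1 row → Status = 6 ✓
Product=X: 1 row → Status = 11 ✓
The only Product value with inconsistent Status is Product=Q.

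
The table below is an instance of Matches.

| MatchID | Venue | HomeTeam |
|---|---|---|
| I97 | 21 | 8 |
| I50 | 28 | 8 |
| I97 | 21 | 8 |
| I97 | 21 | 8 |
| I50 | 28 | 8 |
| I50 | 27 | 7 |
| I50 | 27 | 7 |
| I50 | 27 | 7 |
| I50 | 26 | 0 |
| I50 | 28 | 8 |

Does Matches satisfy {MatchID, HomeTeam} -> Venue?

(MatchID=I97, HomeTeam=8): 3 rows → Venue = 21, 21, 21 ✓
(MatchID=I50, HomeTeam=8): 3 rows → Venue = 28, 28, 28 ✓
(MatchID=I50, HomeTeam=7): 3 rows → Venue = 27, 27, 27 ✓
(MatchID=I50, HomeTeam=0): 1 row → Venue = 26 ✓
Every {MatchID, HomeTeam} value is associated with a single Venue value, so {MatchID, HomeTeam} -> Venue holds.

Yes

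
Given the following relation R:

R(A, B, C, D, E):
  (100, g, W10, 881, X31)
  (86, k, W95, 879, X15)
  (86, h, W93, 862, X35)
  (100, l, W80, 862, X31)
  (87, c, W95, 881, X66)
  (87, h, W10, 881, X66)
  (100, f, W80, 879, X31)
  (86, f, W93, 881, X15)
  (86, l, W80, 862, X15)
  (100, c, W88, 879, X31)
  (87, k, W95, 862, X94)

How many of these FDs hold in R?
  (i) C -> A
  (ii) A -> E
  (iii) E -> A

(i) C -> A: C=W10: 2 rows → A takes values {100, 87} — violation; C=W95: 3 rows → A takes values {86, 87} — violation; C=W80: 3 rows → A takes values {100, 86} — violation — fails.
(ii) A -> E: A=86: 4 rows → E takes values {X15, X35} — violation; A=87: 3 rows → E takes values {X66, X94} — violation — fails.
(iii) E -> A: every LHS value maps to a single RHS value — holds.
1 of the 3 dependencies holds.

1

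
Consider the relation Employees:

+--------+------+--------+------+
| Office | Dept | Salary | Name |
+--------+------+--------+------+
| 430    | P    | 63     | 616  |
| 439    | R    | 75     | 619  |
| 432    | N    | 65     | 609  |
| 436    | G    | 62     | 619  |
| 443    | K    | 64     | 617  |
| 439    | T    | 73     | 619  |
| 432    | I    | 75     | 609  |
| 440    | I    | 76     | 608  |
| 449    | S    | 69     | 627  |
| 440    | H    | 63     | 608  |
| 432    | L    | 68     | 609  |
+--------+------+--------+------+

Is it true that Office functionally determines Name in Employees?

Yes

Office=430: 1 row → Name = 616 ✓
Office=439: 2 rows → Name = 619, 619 ✓
Office=432: 3 rows → Name = 609, 609, 609 ✓
Office=436: 1 row → Name = 619 ✓
Office=443: 1 row → Name = 617 ✓
Office=440: 2 rows → Name = 608, 608 ✓
Office=449: 1 row → Name = 627 ✓
Every Office value is associated with a single Name value, so Office → Name holds.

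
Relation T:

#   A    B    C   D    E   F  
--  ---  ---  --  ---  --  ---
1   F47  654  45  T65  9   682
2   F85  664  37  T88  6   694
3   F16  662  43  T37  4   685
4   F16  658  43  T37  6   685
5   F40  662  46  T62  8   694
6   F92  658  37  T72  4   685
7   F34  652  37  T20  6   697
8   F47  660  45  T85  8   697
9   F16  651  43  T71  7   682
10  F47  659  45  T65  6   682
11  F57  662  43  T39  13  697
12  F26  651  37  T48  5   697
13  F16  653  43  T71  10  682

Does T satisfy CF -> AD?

No

(C=45, F=682): rows 1, 10 → {A,D} = (F47, T65), (F47, T65) ✓
(C=37, F=694): row 2 → {A,D} = (F85, T88) ✓
(C=43, F=685): rows 3, 4 → {A,D} = (F16, T37), (F16, T37) ✓
(C=46, F=694): row 5 → {A,D} = (F40, T62) ✓
(C=37, F=685): row 6 → {A,D} = (F92, T72) ✓
(C=37, F=697): rows 7, 12 → {A,D} takes values {(F34, T20), (F26, T48)} — violation
(C=45, F=697): row 8 → {A,D} = (F47, T85) ✓
(C=43, F=682): rows 9, 13 → {A,D} = (F16, T71), (F16, T71) ✓
(C=43, F=697): row 11 → {A,D} = (F57, T39) ✓
Two rows agree on CF but differ on AD, so CF -> AD does not hold.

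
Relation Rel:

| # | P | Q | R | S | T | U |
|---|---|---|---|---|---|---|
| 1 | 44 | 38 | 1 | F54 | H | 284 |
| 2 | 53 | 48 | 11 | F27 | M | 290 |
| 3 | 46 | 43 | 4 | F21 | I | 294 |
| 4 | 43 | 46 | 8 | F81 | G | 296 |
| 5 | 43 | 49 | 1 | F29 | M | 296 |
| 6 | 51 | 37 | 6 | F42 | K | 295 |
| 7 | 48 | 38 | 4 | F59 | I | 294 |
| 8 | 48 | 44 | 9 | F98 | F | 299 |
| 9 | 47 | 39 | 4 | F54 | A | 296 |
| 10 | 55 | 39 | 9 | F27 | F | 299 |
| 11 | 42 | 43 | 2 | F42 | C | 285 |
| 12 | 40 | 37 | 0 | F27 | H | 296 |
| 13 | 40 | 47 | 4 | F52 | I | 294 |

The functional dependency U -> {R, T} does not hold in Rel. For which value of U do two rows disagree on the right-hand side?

296

U=284: row 1 → {R,T} = (1, H) ✓
U=290: row 2 → {R,T} = (11, M) ✓
U=294: rows 3, 7, 13 → {R,T} = (4, I), (4, I), (4, I) ✓
U=296: rows 4, 5, 9, 12 → {R,T} takes values {(8, G), (1, M), (4, A), (0, H)} — violation
U=295: row 6 → {R,T} = (6, K) ✓
U=299: rows 8, 10 → {R,T} = (9, F), (9, F) ✓
U=285: row 11 → {R,T} = (2, C) ✓
The only U value with inconsistent RHS is U=296.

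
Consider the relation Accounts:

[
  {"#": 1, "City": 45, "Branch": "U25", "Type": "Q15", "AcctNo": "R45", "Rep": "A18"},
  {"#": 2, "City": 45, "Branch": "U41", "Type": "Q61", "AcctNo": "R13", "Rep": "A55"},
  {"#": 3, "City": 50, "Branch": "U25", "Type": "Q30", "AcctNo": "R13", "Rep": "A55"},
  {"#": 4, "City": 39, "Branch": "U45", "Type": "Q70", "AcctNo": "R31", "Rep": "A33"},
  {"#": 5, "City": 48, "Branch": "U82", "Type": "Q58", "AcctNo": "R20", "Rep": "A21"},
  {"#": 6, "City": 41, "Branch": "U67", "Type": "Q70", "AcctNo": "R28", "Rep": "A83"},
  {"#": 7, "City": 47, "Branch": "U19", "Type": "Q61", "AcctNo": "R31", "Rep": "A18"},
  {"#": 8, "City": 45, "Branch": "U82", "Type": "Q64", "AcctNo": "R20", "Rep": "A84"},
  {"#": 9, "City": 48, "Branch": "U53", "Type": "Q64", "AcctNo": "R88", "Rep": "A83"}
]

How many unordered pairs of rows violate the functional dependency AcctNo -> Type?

3

AcctNo=R13: violating pairs (2,3) — 1 pair.
AcctNo=R31: violating pairs (4,7) — 1 pair.
AcctNo=R20: violating pairs (5,8) — 1 pair.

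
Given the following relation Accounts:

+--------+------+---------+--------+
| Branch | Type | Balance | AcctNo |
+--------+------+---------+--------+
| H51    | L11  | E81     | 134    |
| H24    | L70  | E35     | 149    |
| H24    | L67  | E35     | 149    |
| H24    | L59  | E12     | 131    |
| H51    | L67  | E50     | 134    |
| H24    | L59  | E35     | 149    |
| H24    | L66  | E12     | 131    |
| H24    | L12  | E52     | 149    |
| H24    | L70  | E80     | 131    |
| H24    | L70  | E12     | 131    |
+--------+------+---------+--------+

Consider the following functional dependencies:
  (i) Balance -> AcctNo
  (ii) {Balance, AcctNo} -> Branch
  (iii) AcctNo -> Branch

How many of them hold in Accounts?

3

(i) Balance -> AcctNo: every LHS value maps to a single RHS value — holds.
(ii) {Balance, AcctNo} -> Branch: every LHS value maps to a single RHS value — holds.
(iii) AcctNo -> Branch: every LHS value maps to a single RHS value — holds.
3 of the 3 dependencies hold.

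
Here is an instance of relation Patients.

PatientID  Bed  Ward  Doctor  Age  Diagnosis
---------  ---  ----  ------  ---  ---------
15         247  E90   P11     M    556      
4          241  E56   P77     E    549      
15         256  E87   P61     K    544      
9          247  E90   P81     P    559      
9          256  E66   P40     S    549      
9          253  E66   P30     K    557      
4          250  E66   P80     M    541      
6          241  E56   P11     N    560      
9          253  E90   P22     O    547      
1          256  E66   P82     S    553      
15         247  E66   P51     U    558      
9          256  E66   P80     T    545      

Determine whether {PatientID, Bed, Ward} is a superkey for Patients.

No

Two distinct rows share (PatientID=9, Bed=256, Ward=E66), so {PatientID, Bed, Ward} does not determine every attribute — not a superkey.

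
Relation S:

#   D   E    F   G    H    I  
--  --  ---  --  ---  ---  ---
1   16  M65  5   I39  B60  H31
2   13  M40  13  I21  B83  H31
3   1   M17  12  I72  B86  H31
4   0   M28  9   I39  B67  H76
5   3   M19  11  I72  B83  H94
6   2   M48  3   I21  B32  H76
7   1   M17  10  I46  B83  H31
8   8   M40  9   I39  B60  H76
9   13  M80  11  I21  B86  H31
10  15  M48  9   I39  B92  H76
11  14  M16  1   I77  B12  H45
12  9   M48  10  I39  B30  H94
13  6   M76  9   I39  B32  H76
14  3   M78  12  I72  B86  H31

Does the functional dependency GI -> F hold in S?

No

(G=I39, I=H31): row 1 → F = 5 ✓
(G=I21, I=H31): rows 2, 9 → F takes values {13, 11} — violation
(G=I72, I=H31): rows 3, 14 → F = 12, 12 ✓
(G=I39, I=H76): rows 4, 8, 10, 13 → F = 9, 9, 9, 9 ✓
(G=I72, I=H94): row 5 → F = 11 ✓
(G=I21, I=H76): row 6 → F = 3 ✓
(G=I46, I=H31): row 7 → F = 10 ✓
(G=I77, I=H45): row 11 → F = 1 ✓
(G=I39, I=H94): row 12 → F = 10 ✓
Two rows agree on GI but differ on F, so GI -> F does not hold.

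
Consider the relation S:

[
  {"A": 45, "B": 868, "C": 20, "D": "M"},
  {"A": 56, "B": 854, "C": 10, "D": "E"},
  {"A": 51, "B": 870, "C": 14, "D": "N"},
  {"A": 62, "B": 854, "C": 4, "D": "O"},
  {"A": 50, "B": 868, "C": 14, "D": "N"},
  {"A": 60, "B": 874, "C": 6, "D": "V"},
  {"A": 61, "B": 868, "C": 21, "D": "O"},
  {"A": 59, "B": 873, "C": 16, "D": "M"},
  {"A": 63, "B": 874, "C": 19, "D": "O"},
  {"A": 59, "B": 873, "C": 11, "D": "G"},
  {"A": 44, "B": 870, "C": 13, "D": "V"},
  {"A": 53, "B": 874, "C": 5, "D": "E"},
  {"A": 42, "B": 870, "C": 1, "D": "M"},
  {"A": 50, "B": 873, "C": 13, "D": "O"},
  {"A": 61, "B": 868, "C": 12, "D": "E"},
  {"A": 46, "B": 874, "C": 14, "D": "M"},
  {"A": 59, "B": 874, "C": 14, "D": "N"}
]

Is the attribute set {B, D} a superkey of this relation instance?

Yes

All 17 rows have distinct {B, D} values, so {B, D} → (all attributes) holds and {B, D} is a superkey.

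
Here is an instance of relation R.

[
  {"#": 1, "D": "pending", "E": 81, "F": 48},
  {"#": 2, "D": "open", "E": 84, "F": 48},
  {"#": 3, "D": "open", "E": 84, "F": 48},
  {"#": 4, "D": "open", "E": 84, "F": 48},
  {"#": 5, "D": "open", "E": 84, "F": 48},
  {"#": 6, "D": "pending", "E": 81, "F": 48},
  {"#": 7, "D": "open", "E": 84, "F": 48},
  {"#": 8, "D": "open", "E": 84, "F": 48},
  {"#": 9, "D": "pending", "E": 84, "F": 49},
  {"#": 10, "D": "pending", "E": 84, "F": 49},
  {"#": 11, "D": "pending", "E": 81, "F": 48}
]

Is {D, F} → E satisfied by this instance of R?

(D=pending, F=48): rows 1, 6, 11 → E = 81, 81, 81 ✓
(D=open, F=48): rows 2, 3, 4, 5, 7, 8 → E = 84, 84, 84, 84, 84, 84 ✓
(D=pending, F=49): rows 9, 10 → E = 84, 84 ✓
Every {D, F} value is associated with a single E value, so {D, F} → E holds.

Yes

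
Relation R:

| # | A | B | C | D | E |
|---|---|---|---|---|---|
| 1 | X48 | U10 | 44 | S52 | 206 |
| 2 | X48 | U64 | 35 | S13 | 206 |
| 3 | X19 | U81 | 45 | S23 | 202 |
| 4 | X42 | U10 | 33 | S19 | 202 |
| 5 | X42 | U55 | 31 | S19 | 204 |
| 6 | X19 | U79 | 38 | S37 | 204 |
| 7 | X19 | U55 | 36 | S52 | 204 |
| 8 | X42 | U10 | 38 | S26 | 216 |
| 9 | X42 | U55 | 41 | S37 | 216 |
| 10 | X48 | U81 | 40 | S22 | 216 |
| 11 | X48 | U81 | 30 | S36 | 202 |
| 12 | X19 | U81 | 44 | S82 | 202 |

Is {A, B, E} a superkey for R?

No

Rows 3 and 12 have the same {A, B, E} value (A=X19, B=U81, E=202) but are distinct tuples, so {A, B, E} does not determine every attribute — not a superkey.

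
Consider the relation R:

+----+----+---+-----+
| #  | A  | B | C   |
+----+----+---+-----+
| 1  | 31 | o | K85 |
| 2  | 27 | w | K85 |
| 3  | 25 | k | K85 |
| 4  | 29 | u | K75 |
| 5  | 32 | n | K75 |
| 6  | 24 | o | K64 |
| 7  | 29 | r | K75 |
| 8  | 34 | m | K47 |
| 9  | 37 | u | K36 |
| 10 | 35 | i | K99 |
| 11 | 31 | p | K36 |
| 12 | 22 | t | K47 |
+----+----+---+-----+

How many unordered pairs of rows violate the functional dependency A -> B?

A=31: violating pairs (1,11) — 1 pair.
A=29: violating pairs (4,7) — 1 pair.

2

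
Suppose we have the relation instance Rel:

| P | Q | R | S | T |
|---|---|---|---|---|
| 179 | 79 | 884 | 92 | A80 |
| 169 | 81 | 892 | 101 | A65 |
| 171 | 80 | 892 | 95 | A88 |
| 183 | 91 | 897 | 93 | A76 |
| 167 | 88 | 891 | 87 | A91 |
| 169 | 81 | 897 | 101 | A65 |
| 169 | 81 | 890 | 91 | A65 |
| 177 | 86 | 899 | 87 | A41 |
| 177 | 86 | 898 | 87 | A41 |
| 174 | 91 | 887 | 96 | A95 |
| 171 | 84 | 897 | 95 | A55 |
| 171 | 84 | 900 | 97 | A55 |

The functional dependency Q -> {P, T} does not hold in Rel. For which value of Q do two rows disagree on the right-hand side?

91

Q=79: 1 row → {P,T} = (179, A80) ✓
Q=81: 3 rows → {P,T} = (169, A65), (169, A65), (169, A65) ✓
Q=80: 1 row → {P,T} = (171, A88) ✓
Q=91: 2 rows → {P,T} takes values {(183, A76), (174, A95)} — violation
Q=88: 1 row → {P,T} = (167, A91) ✓
Q=86: 2 rows → {P,T} = (177, A41), (177, A41) ✓
Q=84: 2 rows → {P,T} = (171, A55), (171, A55) ✓
The only Q value with inconsistent RHS is Q=91.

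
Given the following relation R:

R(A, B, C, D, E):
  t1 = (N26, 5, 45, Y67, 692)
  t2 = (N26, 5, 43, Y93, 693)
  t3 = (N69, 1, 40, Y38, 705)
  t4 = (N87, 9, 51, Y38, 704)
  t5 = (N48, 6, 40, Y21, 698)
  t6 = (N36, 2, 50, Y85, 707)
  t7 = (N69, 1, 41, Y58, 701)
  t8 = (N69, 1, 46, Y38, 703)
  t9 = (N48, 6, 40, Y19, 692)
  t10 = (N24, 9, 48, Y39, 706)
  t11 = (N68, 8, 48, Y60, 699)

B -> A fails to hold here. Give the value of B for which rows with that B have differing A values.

B=5: rows 1, 2 → A = N26, N26 ✓
B=1: rows 3, 7, 8 → A = N69, N69, N69 ✓
B=9: rows 4, 10 → A takes values {N87, N24} — violation
B=6: rows 5, 9 → A = N48, N48 ✓
B=2: row 6 → A = N36 ✓
B=8: row 11 → A = N68 ✓
The only B value with inconsistent A is B=9.

9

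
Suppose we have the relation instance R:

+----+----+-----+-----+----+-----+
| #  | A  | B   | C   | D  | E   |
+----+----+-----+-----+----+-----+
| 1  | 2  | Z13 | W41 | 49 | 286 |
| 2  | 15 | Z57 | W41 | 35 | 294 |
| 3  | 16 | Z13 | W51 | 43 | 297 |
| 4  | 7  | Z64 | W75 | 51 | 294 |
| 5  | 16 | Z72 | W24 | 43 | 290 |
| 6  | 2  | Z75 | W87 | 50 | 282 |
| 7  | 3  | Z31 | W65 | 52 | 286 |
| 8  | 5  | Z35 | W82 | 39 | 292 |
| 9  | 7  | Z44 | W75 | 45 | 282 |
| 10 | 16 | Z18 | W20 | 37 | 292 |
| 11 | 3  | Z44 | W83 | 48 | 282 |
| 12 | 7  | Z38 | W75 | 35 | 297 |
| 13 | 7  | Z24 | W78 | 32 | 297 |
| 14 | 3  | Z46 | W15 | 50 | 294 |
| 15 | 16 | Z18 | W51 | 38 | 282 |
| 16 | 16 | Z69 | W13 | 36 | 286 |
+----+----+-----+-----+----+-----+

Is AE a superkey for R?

Rows 12 and 13 have the same AE value (A=7, E=297) but are distinct tuples, so AE does not determine every attribute — not a superkey.

No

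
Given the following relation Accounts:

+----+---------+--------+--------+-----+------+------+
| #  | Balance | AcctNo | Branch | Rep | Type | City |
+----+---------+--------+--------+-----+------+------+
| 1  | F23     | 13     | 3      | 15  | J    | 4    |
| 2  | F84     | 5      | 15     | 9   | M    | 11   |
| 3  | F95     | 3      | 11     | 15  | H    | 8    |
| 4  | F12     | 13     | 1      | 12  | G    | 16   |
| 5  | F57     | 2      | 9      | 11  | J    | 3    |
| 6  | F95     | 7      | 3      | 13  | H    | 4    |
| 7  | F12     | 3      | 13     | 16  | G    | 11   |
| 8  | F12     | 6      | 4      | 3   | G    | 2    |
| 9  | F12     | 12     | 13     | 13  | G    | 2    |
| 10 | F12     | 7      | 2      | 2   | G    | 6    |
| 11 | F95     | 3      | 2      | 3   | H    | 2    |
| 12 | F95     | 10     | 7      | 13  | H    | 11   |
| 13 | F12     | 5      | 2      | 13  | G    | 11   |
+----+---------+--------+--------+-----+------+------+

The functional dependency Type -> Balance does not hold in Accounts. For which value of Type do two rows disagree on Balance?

Type=J: rows 1, 5 → Balance takes values {F23, F57} — violation
Type=M: row 2 → Balance = F84 ✓
Type=H: rows 3, 6, 11, 12 → Balance = F95, F95, F95, F95 ✓
Type=G: rows 4, 7, 8, 9, 10, 13 → Balance = F12, F12, F12, F12, F12, F12 ✓
The only Type value with inconsistent Balance is Type=J.

J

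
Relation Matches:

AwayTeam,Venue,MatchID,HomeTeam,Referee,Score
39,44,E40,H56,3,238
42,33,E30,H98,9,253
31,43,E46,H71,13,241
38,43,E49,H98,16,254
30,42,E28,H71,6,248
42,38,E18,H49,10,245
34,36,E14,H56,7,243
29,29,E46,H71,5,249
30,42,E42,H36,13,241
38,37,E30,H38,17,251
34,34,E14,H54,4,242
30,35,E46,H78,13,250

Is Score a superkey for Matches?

No

Two distinct rows share Score=241, so Score does not determine every attribute — not a superkey.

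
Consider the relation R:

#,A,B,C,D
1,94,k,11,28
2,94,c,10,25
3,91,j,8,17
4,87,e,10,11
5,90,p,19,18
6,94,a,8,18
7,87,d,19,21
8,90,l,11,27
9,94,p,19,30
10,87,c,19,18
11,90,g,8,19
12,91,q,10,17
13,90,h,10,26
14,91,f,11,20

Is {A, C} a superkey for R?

Rows 7 and 10 have the same {A, C} value (A=87, C=19) but are distinct tuples, so {A, C} does not determine every attribute — not a superkey.

No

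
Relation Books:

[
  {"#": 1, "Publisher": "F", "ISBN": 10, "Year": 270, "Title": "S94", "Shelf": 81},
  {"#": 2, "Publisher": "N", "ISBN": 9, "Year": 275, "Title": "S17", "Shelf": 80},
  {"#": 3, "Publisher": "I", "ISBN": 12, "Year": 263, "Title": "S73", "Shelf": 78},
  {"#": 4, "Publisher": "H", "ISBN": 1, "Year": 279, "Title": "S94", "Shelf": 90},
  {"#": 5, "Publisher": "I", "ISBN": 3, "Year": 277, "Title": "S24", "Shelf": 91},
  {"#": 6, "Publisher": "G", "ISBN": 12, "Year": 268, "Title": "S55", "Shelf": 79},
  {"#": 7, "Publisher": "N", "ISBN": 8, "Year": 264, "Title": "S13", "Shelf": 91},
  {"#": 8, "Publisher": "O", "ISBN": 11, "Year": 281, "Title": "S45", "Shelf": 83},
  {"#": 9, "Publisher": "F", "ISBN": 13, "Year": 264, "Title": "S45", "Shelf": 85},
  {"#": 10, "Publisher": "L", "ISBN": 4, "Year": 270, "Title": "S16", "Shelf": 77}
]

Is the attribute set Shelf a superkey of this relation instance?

Rows 5 and 7 have the same Shelf value Shelf=91 but are distinct tuples, so Shelf does not determine every attribute — not a superkey.

No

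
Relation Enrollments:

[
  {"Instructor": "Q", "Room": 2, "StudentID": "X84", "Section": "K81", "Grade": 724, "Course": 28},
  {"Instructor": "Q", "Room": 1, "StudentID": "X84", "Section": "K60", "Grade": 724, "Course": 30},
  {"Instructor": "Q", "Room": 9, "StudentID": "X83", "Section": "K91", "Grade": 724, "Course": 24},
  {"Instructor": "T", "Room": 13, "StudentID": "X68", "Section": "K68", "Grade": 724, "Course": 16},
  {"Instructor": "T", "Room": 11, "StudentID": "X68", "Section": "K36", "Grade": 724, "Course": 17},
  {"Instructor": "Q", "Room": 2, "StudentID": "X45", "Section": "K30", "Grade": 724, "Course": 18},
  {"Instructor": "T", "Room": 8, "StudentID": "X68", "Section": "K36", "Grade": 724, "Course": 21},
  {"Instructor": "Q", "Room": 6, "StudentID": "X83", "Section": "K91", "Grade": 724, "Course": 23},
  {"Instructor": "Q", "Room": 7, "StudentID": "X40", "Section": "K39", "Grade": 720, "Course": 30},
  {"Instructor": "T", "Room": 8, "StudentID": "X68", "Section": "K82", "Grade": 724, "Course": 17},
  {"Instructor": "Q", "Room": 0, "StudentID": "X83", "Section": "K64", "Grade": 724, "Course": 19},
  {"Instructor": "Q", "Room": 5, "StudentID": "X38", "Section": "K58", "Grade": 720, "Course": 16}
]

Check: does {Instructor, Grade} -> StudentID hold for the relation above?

No

(Instructor=Q, Grade=724): 6 rows → StudentID takes values {X84, X83, X45} — violation
(Instructor=T, Grade=724): 4 rows → StudentID = X68, X68, X68, X68 ✓
(Instructor=Q, Grade=720): 2 rows → StudentID takes values {X40, X38} — violation
Two rows agree on {Instructor, Grade} but differ on StudentID, so {Instructor, Grade} -> StudentID does not hold.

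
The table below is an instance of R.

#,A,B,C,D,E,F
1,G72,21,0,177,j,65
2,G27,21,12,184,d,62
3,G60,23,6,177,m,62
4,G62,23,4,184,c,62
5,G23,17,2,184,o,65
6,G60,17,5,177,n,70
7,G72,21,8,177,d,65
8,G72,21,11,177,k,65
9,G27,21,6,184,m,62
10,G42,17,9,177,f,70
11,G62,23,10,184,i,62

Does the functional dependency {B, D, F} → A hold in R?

No

(B=21, D=177, F=65): rows 1, 7, 8 → A = G72, G72, G72 ✓
(B=21, D=184, F=62): rows 2, 9 → A = G27, G27 ✓
(B=23, D=177, F=62): row 3 → A = G60 ✓
(B=23, D=184, F=62): rows 4, 11 → A = G62, G62 ✓
(B=17, D=184, F=65): row 5 → A = G23 ✓
(B=17, D=177, F=70): rows 6, 10 → A takes values {G60, G42} — violation
Two rows agree on {B, D, F} but differ on A, so {B, D, F} → A does not hold.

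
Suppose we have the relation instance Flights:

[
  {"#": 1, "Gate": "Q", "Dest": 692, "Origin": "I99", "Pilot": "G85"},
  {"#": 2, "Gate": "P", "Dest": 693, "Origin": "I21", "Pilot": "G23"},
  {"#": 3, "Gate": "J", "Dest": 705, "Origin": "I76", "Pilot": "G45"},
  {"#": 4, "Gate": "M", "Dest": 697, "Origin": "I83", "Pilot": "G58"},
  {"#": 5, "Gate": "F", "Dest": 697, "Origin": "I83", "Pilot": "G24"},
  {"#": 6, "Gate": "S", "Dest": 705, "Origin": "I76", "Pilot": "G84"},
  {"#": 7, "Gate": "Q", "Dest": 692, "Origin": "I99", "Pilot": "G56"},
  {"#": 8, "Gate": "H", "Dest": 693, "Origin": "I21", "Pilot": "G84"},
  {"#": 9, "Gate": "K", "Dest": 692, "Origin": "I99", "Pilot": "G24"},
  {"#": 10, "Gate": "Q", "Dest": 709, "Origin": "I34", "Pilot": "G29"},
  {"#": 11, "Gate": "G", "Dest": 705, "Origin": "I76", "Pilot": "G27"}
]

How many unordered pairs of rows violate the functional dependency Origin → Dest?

Origin=I99: all 3 rows agree on Dest — 0 pairs.
Origin=I21: all 2 rows agree on Dest — 0 pairs.
Origin=I76: all 3 rows agree on Dest — 0 pairs.
Origin=I83: all 2 rows agree on Dest — 0 pairs.

0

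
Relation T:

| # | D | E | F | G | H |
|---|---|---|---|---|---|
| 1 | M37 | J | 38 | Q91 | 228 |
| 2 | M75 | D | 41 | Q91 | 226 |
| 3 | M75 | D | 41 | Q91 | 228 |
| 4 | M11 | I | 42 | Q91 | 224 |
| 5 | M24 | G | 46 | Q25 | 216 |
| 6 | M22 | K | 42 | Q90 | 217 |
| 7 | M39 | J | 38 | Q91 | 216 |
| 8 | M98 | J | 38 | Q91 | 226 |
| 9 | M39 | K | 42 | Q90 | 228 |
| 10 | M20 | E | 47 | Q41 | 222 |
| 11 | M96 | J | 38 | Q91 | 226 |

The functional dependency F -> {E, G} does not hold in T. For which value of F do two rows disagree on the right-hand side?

F=38: rows 1, 7, 8, 11 → {E,G} = (J, Q91), (J, Q91), (J, Q91), (J, Q91) ✓
F=41: rows 2, 3 → {E,G} = (D, Q91), (D, Q91) ✓
F=42: rows 4, 6, 9 → {E,G} takes values {(I, Q91), (K, Q90)} — violation
F=46: row 5 → {E,G} = (G, Q25) ✓
F=47: row 10 → {E,G} = (E, Q41) ✓
The only F value with inconsistent RHS is F=42.

42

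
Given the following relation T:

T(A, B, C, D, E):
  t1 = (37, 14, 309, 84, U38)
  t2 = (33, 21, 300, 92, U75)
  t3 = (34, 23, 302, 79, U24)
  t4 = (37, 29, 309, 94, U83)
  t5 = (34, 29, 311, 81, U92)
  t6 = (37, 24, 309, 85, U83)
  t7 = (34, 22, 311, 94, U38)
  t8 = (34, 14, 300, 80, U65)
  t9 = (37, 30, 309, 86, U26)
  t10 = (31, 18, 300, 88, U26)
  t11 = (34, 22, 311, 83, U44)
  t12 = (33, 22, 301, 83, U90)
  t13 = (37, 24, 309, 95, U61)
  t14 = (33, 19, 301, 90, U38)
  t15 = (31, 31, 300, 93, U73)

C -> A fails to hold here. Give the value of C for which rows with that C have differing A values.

300

C=309: rows 1, 4, 6, 9, 13 → A = 37, 37, 37, 37, 37 ✓
C=300: rows 2, 8, 10, 15 → A takes values {33, 34, 31} — violation
C=302: row 3 → A = 34 ✓
C=311: rows 5, 7, 11 → A = 34, 34, 34 ✓
C=301: rows 12, 14 → A = 33, 33 ✓
The only C value with inconsistent A is C=300.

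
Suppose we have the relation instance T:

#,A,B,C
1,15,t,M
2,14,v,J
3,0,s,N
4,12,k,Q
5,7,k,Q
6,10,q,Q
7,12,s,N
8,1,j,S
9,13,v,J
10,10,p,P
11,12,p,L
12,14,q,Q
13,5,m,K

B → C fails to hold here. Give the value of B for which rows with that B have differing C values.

p

B=t: row 1 → C = M ✓
B=v: rows 2, 9 → C = J, J ✓
B=s: rows 3, 7 → C = N, N ✓
B=k: rows 4, 5 → C = Q, Q ✓
B=q: rows 6, 12 → C = Q, Q ✓
B=j: row 8 → C = S ✓
B=p: rows 10, 11 → C takes values {P, L} — violation
B=m: row 13 → C = K ✓
The only B value with inconsistent C is B=p.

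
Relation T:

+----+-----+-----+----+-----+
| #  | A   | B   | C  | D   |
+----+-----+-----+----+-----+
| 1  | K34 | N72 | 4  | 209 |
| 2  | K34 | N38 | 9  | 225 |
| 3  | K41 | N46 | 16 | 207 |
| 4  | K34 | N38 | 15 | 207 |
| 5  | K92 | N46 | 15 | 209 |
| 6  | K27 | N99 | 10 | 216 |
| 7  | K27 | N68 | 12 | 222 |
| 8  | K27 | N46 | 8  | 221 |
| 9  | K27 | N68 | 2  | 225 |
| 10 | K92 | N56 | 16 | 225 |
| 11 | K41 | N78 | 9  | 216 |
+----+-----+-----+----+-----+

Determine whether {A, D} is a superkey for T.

All 11 rows have distinct {A, D} values, so {A, D} → (all attributes) holds and {A, D} is a superkey.

Yes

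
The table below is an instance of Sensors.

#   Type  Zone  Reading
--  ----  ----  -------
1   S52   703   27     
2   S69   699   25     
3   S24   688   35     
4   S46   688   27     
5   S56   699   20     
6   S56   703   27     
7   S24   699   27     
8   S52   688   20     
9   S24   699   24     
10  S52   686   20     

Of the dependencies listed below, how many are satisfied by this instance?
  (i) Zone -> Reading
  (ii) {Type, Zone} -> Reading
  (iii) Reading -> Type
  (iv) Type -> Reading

(i) Zone -> Reading: Zone=699: rows 2, 5, 7, 9 → Reading takes values {25, 20, 27, 24} — violation; Zone=688: rows 3, 4, 8 → Reading takes values {35, 27, 20} — violation — fails.
(ii) {Type, Zone} -> Reading: (Type=S24, Zone=699): rows 7, 9 → Reading takes values {27, 24} — violation — fails.
(iii) Reading -> Type: Reading=27: rows 1, 4, 6, 7 → Type takes values {S52, S46, S56, S24} — violation; Reading=20: rows 5, 8, 10 → Type takes values {S56, S52} — violation — fails.
(iv) Type -> Reading: Type=S52: rows 1, 8, 10 → Reading takes values {27, 20} — violation; Type=S24: rows 3, 7, 9 → Reading takes values {35, 27, 24} — violation; Type=S56: rows 5, 6 → Reading takes values {20, 27} — violation — fails.
None of the 4 dependencies hold.

0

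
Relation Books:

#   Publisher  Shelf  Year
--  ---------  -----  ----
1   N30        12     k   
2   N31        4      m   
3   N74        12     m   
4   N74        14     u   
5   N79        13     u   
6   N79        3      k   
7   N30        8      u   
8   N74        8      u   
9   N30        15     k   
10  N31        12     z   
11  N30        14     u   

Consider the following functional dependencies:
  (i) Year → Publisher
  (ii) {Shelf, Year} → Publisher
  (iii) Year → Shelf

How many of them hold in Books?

0

(i) Year → Publisher: Year=k: rows 1, 6, 9 → Publisher takes values {N30, N79} — violation; Year=m: rows 2, 3 → Publisher takes values {N31, N74} — violation; Year=u: rows 4, 5, 7, 8, 11 → Publisher takes values {N74, N79, N30} — violation — fails.
(ii) {Shelf, Year} → Publisher: (Shelf=14, Year=u): rows 4, 11 → Publisher takes values {N74, N30} — violation; (Shelf=8, Year=u): rows 7, 8 → Publisher takes values {N30, N74} — violation — fails.
(iii) Year → Shelf: Year=k: rows 1, 6, 9 → Shelf takes values {12, 3, 15} — violation; Year=m: rows 2, 3 → Shelf takes values {4, 12} — violation; Year=u: rows 4, 5, 7, 8, 11 → Shelf takes values {14, 13, 8} — violation — fails.
None of the 3 dependencies hold.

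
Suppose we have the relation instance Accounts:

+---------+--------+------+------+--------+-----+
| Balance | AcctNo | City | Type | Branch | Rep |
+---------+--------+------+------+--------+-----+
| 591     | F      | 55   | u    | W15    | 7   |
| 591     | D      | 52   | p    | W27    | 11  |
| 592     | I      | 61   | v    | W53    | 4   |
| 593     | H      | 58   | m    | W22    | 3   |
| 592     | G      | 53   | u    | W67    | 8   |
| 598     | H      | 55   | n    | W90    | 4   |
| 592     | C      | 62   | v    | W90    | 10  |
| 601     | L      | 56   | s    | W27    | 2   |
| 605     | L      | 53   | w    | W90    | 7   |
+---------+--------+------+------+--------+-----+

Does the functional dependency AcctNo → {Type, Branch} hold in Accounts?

AcctNo=F: 1 row → {Type,Branch} = (u, W15) ✓
AcctNo=D: 1 row → {Type,Branch} = (p, W27) ✓
AcctNo=I: 1 row → {Type,Branch} = (v, W53) ✓
AcctNo=H: 2 rows → {Type,Branch} takes values {(m, W22), (n, W90)} — violation
AcctNo=G: 1 row → {Type,Branch} = (u, W67) ✓
AcctNo=C: 1 row → {Type,Branch} = (v, W90) ✓
AcctNo=L: 2 rows → {Type,Branch} takes values {(s, W27), (w, W90)} — violation
Two rows agree on AcctNo but differ on {Type, Branch}, so AcctNo → {Type, Branch} does not hold.

No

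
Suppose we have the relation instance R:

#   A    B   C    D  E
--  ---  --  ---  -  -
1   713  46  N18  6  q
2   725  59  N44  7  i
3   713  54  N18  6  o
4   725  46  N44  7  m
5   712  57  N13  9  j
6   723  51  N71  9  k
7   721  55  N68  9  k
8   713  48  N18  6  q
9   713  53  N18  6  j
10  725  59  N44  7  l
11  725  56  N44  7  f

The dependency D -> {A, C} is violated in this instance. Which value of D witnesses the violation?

D=6: rows 1, 3, 8, 9 → {A,C} = (713, N18), (713, N18), (713, N18), (713, N18) ✓
D=7: rows 2, 4, 10, 11 → {A,C} = (725, N44), (725, N44), (725, N44), (725, N44) ✓
D=9: rows 5, 6, 7 → {A,C} takes values {(712, N13), (723, N71), (721, N68)} — violation
The only D value with inconsistent RHS is D=9.

9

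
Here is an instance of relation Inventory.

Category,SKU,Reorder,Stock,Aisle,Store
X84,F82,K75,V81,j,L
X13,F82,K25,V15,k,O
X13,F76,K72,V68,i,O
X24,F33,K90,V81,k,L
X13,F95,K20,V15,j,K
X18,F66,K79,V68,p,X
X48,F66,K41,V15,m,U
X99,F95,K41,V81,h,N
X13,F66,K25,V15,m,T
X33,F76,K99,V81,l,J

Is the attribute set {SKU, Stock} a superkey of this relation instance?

No

Two distinct rows share (SKU=F66, Stock=V15), so {SKU, Stock} does not determine every attribute — not a superkey.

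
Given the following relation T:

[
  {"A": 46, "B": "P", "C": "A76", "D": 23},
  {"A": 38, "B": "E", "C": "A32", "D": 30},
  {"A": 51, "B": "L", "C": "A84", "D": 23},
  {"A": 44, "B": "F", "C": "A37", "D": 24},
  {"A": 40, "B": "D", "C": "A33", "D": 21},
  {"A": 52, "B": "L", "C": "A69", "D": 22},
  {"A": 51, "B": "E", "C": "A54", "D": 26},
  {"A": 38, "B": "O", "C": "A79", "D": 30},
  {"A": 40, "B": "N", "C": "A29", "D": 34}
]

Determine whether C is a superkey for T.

Yes

All 9 rows have distinct C values, so C → (all attributes) holds and C is a superkey.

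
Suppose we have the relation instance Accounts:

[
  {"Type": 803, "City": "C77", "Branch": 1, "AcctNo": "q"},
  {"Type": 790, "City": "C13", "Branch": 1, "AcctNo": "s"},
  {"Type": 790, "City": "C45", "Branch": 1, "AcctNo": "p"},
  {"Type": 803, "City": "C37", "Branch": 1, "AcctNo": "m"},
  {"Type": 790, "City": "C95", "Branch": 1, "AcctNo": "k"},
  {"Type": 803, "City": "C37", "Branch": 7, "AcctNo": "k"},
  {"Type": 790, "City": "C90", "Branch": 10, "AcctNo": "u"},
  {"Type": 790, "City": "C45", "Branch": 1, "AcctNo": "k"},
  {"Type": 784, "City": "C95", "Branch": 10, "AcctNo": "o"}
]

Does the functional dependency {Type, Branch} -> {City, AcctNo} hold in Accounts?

(Type=803, Branch=1): 2 rows → {City,AcctNo} takes values {(C77, q), (C37, m)} — violation
(Type=790, Branch=1): 4 rows → {City,AcctNo} takes values {(C13, s), (C45, p), (C95, k), (C45, k)} — violation
(Type=803, Branch=7): 1 row → {City,AcctNo} = (C37, k) ✓
(Type=790, Branch=10): 1 row → {City,AcctNo} = (C90, u) ✓
(Type=784, Branch=10): 1 row → {City,AcctNo} = (C95, o) ✓
Two rows agree on {Type, Branch} but differ on {City, AcctNo}, so {Type, Branch} -> {City, AcctNo} does not hold.

No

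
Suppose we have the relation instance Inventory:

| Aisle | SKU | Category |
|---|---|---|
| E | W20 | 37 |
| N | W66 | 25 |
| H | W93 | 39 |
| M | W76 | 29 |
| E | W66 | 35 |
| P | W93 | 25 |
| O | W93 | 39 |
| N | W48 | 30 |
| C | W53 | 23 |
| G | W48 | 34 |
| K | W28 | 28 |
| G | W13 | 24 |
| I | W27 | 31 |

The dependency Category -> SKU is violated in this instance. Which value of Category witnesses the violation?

Category=37: 1 row → SKU = W20 ✓
Category=25: 2 rows → SKU takes values {W66, W93} — violation
Category=39: 2 rows → SKU = W93, W93 ✓
Category=29: 1 row → SKU = W76 ✓
Category=35: 1 row → SKU = W66 ✓
Category=30: 1 row → SKU = W48 ✓
Category=23: 1 row → SKU = W53 ✓
Category=34: 1 row → SKU = W48 ✓
Category=28: 1 row → SKU = W28 ✓
Category=24: 1 row → SKU = W13 ✓
Category=31: 1 row → SKU = W27 ✓
The only Category value with inconsistent SKU is Category=25.

25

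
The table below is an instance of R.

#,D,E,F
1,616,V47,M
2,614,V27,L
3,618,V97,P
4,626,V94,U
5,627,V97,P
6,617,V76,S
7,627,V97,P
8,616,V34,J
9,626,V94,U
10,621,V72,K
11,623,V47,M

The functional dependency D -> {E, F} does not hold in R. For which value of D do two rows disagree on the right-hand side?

D=616: rows 1, 8 → {E,F} takes values {(V47, M), (V34, J)} — violation
D=614: row 2 → {E,F} = (V27, L) ✓
D=618: row 3 → {E,F} = (V97, P) ✓
D=626: rows 4, 9 → {E,F} = (V94, U), (V94, U) ✓
D=627: rows 5, 7 → {E,F} = (V97, P), (V97, P) ✓
D=617: row 6 → {E,F} = (V76, S) ✓
D=621: row 10 → {E,F} = (V72, K) ✓
D=623: row 11 → {E,F} = (V47, M) ✓
The only D value with inconsistent RHS is D=616.

616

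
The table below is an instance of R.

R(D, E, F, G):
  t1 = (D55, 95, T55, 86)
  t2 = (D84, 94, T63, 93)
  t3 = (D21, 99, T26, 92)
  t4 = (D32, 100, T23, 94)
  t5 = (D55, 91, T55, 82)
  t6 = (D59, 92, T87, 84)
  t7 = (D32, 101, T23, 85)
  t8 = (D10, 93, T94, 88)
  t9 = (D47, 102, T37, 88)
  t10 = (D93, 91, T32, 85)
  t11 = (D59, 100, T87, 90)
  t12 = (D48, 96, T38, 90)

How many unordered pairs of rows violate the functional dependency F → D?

0

F=T55: all 2 rows agree on D — 0 pairs.
F=T23: all 2 rows agree on D — 0 pairs.
F=T87: all 2 rows agree on D — 0 pairs.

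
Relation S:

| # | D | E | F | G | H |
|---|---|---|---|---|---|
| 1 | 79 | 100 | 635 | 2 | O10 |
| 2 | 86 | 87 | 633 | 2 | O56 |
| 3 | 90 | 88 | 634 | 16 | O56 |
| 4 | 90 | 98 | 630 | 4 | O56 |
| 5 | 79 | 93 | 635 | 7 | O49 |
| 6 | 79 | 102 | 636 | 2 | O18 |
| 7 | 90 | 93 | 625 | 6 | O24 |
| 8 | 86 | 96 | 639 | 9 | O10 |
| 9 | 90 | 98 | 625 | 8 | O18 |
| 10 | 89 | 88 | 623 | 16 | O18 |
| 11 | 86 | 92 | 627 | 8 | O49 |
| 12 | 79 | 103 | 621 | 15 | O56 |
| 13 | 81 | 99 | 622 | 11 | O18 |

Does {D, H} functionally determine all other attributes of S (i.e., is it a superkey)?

No

Rows 3 and 4 have the same {D, H} value (D=90, H=O56) but are distinct tuples, so {D, H} does not determine every attribute — not a superkey.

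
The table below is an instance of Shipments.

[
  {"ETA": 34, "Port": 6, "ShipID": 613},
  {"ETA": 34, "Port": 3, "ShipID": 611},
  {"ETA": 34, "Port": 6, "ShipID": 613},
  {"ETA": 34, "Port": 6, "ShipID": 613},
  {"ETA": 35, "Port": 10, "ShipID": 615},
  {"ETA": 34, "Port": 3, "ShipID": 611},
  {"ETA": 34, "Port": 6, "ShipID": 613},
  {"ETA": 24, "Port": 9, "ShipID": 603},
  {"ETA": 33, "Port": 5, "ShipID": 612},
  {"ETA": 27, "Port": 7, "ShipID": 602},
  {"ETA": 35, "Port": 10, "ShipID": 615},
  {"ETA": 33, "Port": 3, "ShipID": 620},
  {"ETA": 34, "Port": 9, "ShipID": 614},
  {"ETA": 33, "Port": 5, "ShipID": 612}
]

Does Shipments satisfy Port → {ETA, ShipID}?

Port=6: 4 rows → {ETA,ShipID} = (34, 613), (34, 613), (34, 613), (34, 613) ✓
Port=3: 3 rows → {ETA,ShipID} takes values {(34, 611), (33, 620)} — violation
Port=10: 2 rows → {ETA,ShipID} = (35, 615), (35, 615) ✓
Port=9: 2 rows → {ETA,ShipID} takes values {(24, 603), (34, 614)} — violation
Port=5: 2 rows → {ETA,ShipID} = (33, 612), (33, 612) ✓
Port=7: 1 row → {ETA,ShipID} = (27, 602) ✓
Two rows agree on Port but differ on {ETA, ShipID}, so Port → {ETA, ShipID} does not hold.

No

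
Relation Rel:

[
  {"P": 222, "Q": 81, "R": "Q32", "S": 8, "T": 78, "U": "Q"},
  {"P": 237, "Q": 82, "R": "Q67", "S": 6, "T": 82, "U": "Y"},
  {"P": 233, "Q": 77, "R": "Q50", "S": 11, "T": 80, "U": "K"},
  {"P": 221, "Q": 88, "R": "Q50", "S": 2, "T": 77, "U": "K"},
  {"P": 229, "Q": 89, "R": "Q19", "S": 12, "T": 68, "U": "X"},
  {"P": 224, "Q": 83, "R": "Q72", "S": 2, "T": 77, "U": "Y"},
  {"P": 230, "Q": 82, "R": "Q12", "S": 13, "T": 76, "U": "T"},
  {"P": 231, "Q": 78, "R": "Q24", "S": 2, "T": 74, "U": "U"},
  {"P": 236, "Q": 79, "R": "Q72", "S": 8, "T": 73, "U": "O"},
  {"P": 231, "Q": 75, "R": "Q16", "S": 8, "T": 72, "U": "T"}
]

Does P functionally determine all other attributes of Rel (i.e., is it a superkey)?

No

Two distinct rows share P=231, so P does not determine every attribute — not a superkey.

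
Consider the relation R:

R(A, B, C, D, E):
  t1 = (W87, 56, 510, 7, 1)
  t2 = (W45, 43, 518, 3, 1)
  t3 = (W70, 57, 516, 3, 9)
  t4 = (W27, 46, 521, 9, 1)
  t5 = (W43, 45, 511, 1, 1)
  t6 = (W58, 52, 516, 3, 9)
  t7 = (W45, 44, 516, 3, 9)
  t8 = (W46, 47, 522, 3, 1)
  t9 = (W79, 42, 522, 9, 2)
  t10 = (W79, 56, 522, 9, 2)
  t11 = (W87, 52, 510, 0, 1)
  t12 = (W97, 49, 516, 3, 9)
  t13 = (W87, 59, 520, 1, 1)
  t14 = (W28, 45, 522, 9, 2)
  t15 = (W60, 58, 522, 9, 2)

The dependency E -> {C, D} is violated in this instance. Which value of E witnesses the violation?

E=1: rows 1, 2, 4, 5, 8, 11, 13 → {C,D} takes values {(510, 7), (518, 3), (521, 9), (511, 1), (522, 3), (510, 0), (520, 1)} — violation
E=9: rows 3, 6, 7, 12 → {C,D} = (516, 3), (516, 3), (516, 3), (516, 3) ✓
E=2: rows 9, 10, 14, 15 → {C,D} = (522, 9), (522, 9), (522, 9), (522, 9) ✓
The only E value with inconsistent RHS is E=1.

1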